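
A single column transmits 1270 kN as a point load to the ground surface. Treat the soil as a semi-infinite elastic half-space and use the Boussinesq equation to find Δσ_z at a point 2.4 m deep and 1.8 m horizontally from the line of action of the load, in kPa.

Boussinesq vertical stress below a point load on an elastic half-space:
Δσ_z = 3P/(2πz²) · [1 + (r/z)²]^(−5/2)
r/z = 1.8/2.4 = 0.75; [1+(r/z)²]^(−5/2) = 0.32768.
Δσ_z = 3×1270/(2π×2.4²) × 0.32768 = 105.27 × 0.32768 = 34.49 kPa

Δσ_z ≈ 34.5 kPa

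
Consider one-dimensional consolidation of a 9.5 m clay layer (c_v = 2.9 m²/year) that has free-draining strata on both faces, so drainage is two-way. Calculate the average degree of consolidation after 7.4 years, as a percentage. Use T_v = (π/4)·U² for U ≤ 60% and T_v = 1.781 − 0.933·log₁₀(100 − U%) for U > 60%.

U ≈ 92.2 %

Drainage path length: H_d = H/2 = 4.75 m (double drainage).
T_v = c_v·t/H_d² = 2.9×7.4/4.75² = 0.95114.
T_v = 0.95114 corresponds to the U > 60% branch:
U = 1 − 10^((1.781 − T_v)/0.933)/100 = 0.9225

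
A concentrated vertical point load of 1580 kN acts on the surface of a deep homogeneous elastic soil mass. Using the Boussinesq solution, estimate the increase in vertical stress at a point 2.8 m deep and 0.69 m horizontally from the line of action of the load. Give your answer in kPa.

Δσ_z ≈ 83 kPa

Boussinesq vertical stress below a point load on an elastic half-space:
Δσ_z = 3P/(2πz²) · [1 + (r/z)²]^(−5/2)
r/z = 0.69/2.8 = 0.24643; [1+(r/z)²]^(−5/2) = 0.86296.
Δσ_z = 3×1580/(2π×2.8²) × 0.86296 = 96.224 × 0.86296 = 83.04 kPa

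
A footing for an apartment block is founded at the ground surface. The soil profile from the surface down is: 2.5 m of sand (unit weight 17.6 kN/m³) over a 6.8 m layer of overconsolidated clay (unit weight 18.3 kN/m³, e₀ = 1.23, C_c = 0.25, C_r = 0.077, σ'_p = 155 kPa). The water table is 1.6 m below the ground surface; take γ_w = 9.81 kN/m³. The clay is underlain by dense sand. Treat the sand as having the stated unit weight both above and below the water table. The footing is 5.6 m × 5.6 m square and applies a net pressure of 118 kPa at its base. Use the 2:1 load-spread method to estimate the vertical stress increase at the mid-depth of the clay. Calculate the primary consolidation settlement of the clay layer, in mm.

Mid-depth of clay below the ground surface: z = 2.5 + 6.8/2 = 5.9 m.
Total vertical stress at mid-clay: σ_v = 17.6×2.5 + 18.3×3.4 = 106.22 kPa.
Pore pressure: u = 9.81×(5.9 − 1.6) = 42.183 kPa.
Initial effective stress: σ'_0 = σ_v − u = 106.22 − 42.183 = 64.037 kPa.
Stress increase at mid-clay by the 2:1 spreading method:
Δσ = qBL/((B+z)(L+z)) = 118×5.6×5.6/((5.6+5.9)(5.6+5.9)) = 27.981 kPa
Final effective stress: σ'_f = 64.037 + 27.981 = 92.018 kPa.
σ'_f = 92.018 ≤ σ'_p = 155 kPa, so the clay remains overconsolidated and only the recompression index applies:
S_c = C_r·H/(1+e₀)·log₁₀(σ'_f/σ'_0) = 0.077×6.8/2.23×log₁₀(92.018/64.037)
    = 0.2348 × 0.15744 = 0.03697 m

S_c ≈ 37 mm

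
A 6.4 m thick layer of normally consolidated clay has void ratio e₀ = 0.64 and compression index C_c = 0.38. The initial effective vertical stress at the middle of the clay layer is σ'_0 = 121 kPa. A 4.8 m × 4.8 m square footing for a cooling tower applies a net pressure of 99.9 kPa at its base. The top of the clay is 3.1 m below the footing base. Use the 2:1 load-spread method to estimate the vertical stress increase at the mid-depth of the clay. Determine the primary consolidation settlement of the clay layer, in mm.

Mid-depth of clay below the footing base: z = 3.1 + 6.4/2 = 6.3 m.
Stress increase at mid-clay by the 2:1 spreading method:
Δσ = qBL/((B+z)(L+z)) = 99.9×4.8×4.8/((4.8+6.3)(4.8+6.3)) = 18.681 kPa
Final effective stress: σ'_f = σ'_0 + Δσ = 121 + 18.681 = 139.68 kPa.
Normally consolidated clay, so the full stress increment lies on the virgin compression line:
S_c = C_c·H/(1+e₀)·log₁₀(σ'_f/σ'_0) = 0.38×6.4/(1+0.64)×log₁₀(139.68/121)
    = 1.4829 × 0.062349 = 0.09246 m

S_c ≈ 92.5 mm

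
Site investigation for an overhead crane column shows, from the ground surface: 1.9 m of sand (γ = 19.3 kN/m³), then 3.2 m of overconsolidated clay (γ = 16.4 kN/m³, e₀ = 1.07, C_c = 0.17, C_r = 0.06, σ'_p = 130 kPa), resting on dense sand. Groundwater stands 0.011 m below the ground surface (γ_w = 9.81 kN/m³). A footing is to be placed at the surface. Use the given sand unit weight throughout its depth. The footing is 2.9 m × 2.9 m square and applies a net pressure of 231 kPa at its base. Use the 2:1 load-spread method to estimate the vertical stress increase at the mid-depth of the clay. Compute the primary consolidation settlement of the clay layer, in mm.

Mid-depth of clay below the ground surface: z = 1.9 + 3.2/2 = 3.5 m.
Total vertical stress at mid-clay: σ_v = 19.3×1.9 + 16.4×1.6 = 62.91 kPa.
Pore pressure: u = 9.81×(3.5 − 0.011) = 34.227 kPa.
Initial effective stress: σ'_0 = σ_v − u = 62.91 − 34.227 = 28.683 kPa.
Stress increase at mid-clay by the 2:1 spreading method:
Δσ = qBL/((B+z)(L+z)) = 231×2.9×2.9/((2.9+3.5)(2.9+3.5)) = 47.429 kPa
Final effective stress: σ'_f = 28.683 + 47.429 = 76.112 kPa.
σ'_f = 76.112 ≤ σ'_p = 130 kPa, so the clay remains overconsolidated and only the recompression index applies:
S_c = C_r·H/(1+e₀)·log₁₀(σ'_f/σ'_0) = 0.06×3.2/2.07×log₁₀(76.112/28.683)
    = 0.092754 × 0.42383 = 0.03931 m

S_c ≈ 39.3 mm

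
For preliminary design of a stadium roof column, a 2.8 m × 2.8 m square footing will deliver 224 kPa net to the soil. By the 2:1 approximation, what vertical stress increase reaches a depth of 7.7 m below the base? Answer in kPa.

Δσ_z ≈ 15.9 kPa

By the 2:1 method the load spreads at 1 horizontal : 2 vertical, so at depth z the loaded area has grown by z in each plan dimension:
Δσ = qBL/((B+z)(L+z)) = 224×2.8×2.8/((2.8+7.7)(2.8+7.7)) = 15.929 kPa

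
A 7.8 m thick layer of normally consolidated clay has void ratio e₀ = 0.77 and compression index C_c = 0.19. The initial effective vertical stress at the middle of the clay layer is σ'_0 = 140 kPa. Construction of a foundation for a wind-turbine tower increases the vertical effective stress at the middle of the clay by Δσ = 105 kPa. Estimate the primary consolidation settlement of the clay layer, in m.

Final effective stress: σ'_f = σ'_0 + Δσ = 140 + 105 = 245 kPa.
Normally consolidated clay, so the full stress increment lies on the virgin compression line:
S_c = C_c·H/(1+e₀)·log₁₀(σ'_f/σ'_0) = 0.19×7.8/(1+0.77)×log₁₀(245/140)
    = 0.83729 × 0.24304 = 0.2035 m

S_c ≈ 0.203 m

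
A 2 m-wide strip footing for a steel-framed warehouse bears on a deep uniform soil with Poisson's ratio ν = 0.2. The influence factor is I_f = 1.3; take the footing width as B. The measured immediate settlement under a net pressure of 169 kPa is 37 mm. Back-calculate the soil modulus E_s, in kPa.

S_e = q·B·(1−ν²)/E_s · I_f  ⇒  E_s = q·B·(1−ν²)·I_f / S_e.
E_s = 169 × 2 × 0.96 × 1.3 / 0.037 = 11400 kPa

E_s ≈ 11400 kPa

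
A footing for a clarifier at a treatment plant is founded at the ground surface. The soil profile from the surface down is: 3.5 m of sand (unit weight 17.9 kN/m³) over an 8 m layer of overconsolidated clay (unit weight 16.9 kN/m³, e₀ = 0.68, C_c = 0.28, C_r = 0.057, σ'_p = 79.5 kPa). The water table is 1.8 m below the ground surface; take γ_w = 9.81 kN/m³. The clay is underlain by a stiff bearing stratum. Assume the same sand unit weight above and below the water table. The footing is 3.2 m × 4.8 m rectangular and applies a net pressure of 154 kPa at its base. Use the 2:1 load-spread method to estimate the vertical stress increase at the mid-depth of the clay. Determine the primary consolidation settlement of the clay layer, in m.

Mid-depth of clay below the ground surface: z = 3.5 + 8/2 = 7.5 m.
Total vertical stress at mid-clay: σ_v = 17.9×3.5 + 16.9×4 = 130.25 kPa.
Pore pressure: u = 9.81×(7.5 − 1.8) = 55.917 kPa.
Initial effective stress: σ'_0 = σ_v − u = 130.25 − 55.917 = 74.333 kPa.
Stress increase at mid-clay by the 2:1 spreading method:
Δσ = qBL/((B+z)(L+z)) = 154×3.2×4.8/((3.2+7.5)(4.8+7.5)) = 17.973 kPa
Final effective stress: σ'_f = 74.333 + 17.973 = 92.306 kPa.
σ'_f = 92.306 > σ'_p = 79.5 kPa, so the stress path crosses the preconsolidation pressure — recompression up to σ'_p, then virgin compression beyond:
S_c = H/(1+e₀)·[C_r·log₁₀(σ'_p/σ'_0) + C_c·log₁₀(σ'_f/σ'_p)]
    = 8/1.68 × [0.057×log₁₀(79.5/74.333) + 0.28×log₁₀(92.306/79.5)]
    = 4.7619 × [0.0016636 + 0.018162] = 0.09441 m

S_c ≈ 0.0944 m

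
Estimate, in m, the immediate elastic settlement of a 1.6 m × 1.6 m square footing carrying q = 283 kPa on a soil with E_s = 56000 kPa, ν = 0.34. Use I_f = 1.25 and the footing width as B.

Immediate (elastic) settlement: S_e = q·B·(1−ν²)/E_s · I_f.
S_e = 283 × 1.6 × (1 − 0.34²) / 56000 × 1.25
    = 283 × 1.6 × 0.8844 / 56000 × 1.25
    = 0.008939 m

S_e ≈ 0.00894 m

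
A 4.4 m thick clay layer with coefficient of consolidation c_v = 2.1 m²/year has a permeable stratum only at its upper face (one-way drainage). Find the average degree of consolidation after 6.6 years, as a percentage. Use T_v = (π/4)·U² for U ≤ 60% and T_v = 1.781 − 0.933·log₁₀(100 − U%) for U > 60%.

U ≈ 86.1 %

Drainage path length: H_d = H = 4.4 m (single drainage).
T_v = c_v·t/H_d² = 2.1×6.6/4.4² = 0.71591.
T_v = 0.71591 corresponds to the U > 60% branch:
U = 1 − 10^((1.781 − T_v)/0.933)/100 = 0.8615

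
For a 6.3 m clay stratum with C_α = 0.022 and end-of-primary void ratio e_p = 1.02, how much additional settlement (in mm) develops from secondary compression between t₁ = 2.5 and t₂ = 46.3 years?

Secondary compression: S_s = C_α·H/(1+e_p)·log₁₀(t₂/t₁)
S_s = 0.022×6.3/(1+1.02)×log₁₀(46.3/2.5)
    = 0.06861 × 1.268 = 0.08698 m

S_s ≈ 87 mm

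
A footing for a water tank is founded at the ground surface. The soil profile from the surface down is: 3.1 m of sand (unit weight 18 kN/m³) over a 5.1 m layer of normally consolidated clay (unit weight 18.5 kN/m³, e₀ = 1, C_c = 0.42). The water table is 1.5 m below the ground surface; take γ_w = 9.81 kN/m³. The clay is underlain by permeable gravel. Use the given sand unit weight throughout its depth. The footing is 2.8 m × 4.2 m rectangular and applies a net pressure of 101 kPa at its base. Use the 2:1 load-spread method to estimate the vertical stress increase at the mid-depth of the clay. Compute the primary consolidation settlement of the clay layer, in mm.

S_c ≈ 96 mm

Mid-depth of clay below the ground surface: z = 3.1 + 5.1/2 = 5.65 m.
Total vertical stress at mid-clay: σ_v = 18×3.1 + 18.5×2.55 = 102.97 kPa.
Pore pressure: u = 9.81×(5.65 − 1.5) = 40.712 kPa.
Initial effective stress: σ'_0 = σ_v − u = 102.97 − 40.712 = 62.258 kPa.
Stress increase at mid-clay by the 2:1 spreading method:
Δσ = qBL/((B+z)(L+z)) = 101×2.8×4.2/((2.8+5.65)(4.2+5.65)) = 14.27 kPa
Final effective stress: σ'_f = σ'_0 + Δσ = 62.258 + 14.27 = 76.528 kPa.
Normally consolidated clay, so the full stress increment lies on the virgin compression line:
S_c = C_c·H/(1+e₀)·log₁₀(σ'_f/σ'_0) = 0.42×5.1/(1+1)×log₁₀(76.528/62.258)
    = 1.071 × 0.089625 = 0.09599 m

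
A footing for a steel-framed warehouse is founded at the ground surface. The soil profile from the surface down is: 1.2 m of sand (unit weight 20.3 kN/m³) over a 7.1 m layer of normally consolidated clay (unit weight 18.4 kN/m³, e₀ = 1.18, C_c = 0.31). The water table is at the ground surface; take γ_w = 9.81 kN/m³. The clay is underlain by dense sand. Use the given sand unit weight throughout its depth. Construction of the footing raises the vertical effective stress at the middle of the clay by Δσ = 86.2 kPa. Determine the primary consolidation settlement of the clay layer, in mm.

Mid-depth of clay below the ground surface: z = 1.2 + 7.1/2 = 4.75 m.
Total vertical stress at mid-clay: σ_v = 20.3×1.2 + 18.4×3.55 = 89.68 kPa.
Pore pressure: u = 9.81×(4.75 − 0) = 46.598 kPa.
Initial effective stress: σ'_0 = σ_v − u = 89.68 − 46.598 = 43.082 kPa.
Final effective stress: σ'_f = σ'_0 + Δσ = 43.082 + 86.2 = 129.28 kPa.
Normally consolidated clay, so the full stress increment lies on the virgin compression line:
S_c = C_c·H/(1+e₀)·log₁₀(σ'_f/σ'_0) = 0.31×7.1/(1+1.18)×log₁₀(129.28/43.082)
    = 1.0096 × 0.47724 = 0.4818 m

S_c ≈ 482 mm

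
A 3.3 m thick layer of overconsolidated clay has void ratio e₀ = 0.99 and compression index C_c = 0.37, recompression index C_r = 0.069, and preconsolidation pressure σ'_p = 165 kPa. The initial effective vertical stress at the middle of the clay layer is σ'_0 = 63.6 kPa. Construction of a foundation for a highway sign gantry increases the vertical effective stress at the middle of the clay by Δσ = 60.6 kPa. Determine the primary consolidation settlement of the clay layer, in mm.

S_c ≈ 33.3 mm

Final effective stress: σ'_f = 63.6 + 60.6 = 124.2 kPa.
σ'_f = 124.2 ≤ σ'_p = 165 kPa, so the clay remains overconsolidated and only the recompression index applies:
S_c = C_r·H/(1+e₀)·log₁₀(σ'_f/σ'_0) = 0.069×3.3/1.99×log₁₀(124.2/63.6)
    = 0.11442 × 0.29066 = 0.03326 m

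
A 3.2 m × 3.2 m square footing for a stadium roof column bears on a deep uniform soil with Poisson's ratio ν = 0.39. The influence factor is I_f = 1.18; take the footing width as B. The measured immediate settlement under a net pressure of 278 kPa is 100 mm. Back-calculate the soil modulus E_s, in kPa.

E_s ≈ 8900 kPa

S_e = q·B·(1−ν²)/E_s · I_f  ⇒  E_s = q·B·(1−ν²)·I_f / S_e.
E_s = 278 × 3.2 × 0.8479 × 1.18 / 0.1 = 8901 kPa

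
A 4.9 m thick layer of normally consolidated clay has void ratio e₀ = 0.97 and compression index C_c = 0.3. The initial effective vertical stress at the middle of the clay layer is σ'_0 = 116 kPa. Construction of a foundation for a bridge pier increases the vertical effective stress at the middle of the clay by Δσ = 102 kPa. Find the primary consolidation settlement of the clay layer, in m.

S_c ≈ 0.204 m

Final effective stress: σ'_f = σ'_0 + Δσ = 116 + 102 = 218 kPa.
Normally consolidated clay, so the full stress increment lies on the virgin compression line:
S_c = C_c·H/(1+e₀)·log₁₀(σ'_f/σ'_0) = 0.3×4.9/(1+0.97)×log₁₀(218/116)
    = 0.74619 × 0.274 = 0.2045 m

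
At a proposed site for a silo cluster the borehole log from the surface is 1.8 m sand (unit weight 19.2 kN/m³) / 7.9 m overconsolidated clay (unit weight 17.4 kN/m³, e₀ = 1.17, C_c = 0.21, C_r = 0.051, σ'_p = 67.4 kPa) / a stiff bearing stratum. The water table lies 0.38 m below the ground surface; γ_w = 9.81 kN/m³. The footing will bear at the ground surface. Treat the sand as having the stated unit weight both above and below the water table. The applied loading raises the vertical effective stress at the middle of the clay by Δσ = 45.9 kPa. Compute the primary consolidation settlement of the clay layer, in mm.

Mid-depth of clay below the ground surface: z = 1.8 + 7.9/2 = 5.75 m.
Total vertical stress at mid-clay: σ_v = 19.2×1.8 + 17.4×3.95 = 103.29 kPa.
Pore pressure: u = 9.81×(5.75 − 0.38) = 52.68 kPa.
Initial effective stress: σ'_0 = σ_v − u = 103.29 − 52.68 = 50.61 kPa.
Final effective stress: σ'_f = 50.61 + 45.9 = 96.51 kPa.
σ'_f = 96.51 > σ'_p = 67.4 kPa, so the stress path crosses the preconsolidation pressure — recompression up to σ'_p, then virgin compression beyond:
S_c = H/(1+e₀)·[C_r·log₁₀(σ'_p/σ'_0) + C_c·log₁₀(σ'_f/σ'_p)]
    = 7.9/2.17 × [0.051×log₁₀(67.4/50.61) + 0.21×log₁₀(96.51/67.4)]
    = 3.6406 × [0.0063456 + 0.032742] = 0.1423 m

S_c ≈ 142 mm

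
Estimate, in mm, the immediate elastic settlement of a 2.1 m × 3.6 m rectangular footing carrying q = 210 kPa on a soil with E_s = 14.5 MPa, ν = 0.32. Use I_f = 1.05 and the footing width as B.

Immediate (elastic) settlement: S_e = q·B·(1−ν²)/E_s · I_f.
E_s = 14.5 MPa = 14500 kPa.
S_e = 210 × 2.1 × (1 − 0.32²) / 14500 × 1.05
    = 210 × 2.1 × 0.8976 / 14500 × 1.05
    = 0.02866 m = 28.66 mm

S_e ≈ 28.7 mm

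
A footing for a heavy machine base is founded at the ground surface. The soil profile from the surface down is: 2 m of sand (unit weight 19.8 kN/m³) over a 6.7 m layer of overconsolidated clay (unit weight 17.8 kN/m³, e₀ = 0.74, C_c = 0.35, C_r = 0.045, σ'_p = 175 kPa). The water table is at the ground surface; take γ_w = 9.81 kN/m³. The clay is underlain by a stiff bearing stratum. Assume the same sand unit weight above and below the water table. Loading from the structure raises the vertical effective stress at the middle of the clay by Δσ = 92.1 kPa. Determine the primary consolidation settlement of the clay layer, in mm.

Mid-depth of clay below the ground surface: z = 2 + 6.7/2 = 5.35 m.
Total vertical stress at mid-clay: σ_v = 19.8×2 + 17.8×3.35 = 99.23 kPa.
Pore pressure: u = 9.81×(5.35 − 0) = 52.483 kPa.
Initial effective stress: σ'_0 = σ_v − u = 99.23 − 52.483 = 46.747 kPa.
Final effective stress: σ'_f = 46.747 + 92.1 = 138.85 kPa.
σ'_f = 138.85 ≤ σ'_p = 175 kPa, so the clay remains overconsolidated and only the recompression index applies:
S_c = C_r·H/(1+e₀)·log₁₀(σ'_f/σ'_0) = 0.045×6.7/1.74×log₁₀(138.85/46.747)
    = 0.17328 × 0.47279 = 0.08192 m

S_c ≈ 81.9 mm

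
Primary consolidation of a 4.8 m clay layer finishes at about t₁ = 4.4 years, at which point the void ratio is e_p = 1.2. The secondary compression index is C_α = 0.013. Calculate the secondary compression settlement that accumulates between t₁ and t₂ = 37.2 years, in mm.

S_s ≈ 26.3 mm

Secondary compression: S_s = C_α·H/(1+e_p)·log₁₀(t₂/t₁)
S_s = 0.013×4.8/(1+1.2)×log₁₀(37.2/4.4)
    = 0.02836 × 0.9271 = 0.0263 m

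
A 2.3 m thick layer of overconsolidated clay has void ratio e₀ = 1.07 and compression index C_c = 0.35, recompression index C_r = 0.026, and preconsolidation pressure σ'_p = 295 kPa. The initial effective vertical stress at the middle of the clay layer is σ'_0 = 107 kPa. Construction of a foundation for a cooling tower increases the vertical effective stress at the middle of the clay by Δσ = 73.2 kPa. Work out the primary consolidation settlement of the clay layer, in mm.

Final effective stress: σ'_f = 107 + 73.2 = 180.2 kPa.
σ'_f = 180.2 ≤ σ'_p = 295 kPa, so the clay remains overconsolidated and only the recompression index applies:
S_c = C_r·H/(1+e₀)·log₁₀(σ'_f/σ'_0) = 0.026×2.3/2.07×log₁₀(180.2/107)
    = 0.028889 × 0.22637 = 0.00654 m

S_c ≈ 6.54 mm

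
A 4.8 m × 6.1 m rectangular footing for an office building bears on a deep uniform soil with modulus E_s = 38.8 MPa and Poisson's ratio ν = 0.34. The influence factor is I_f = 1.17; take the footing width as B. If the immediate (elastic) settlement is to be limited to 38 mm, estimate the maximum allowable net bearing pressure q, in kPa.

q ≈ 297 kPa

E_s = 38.8 MPa = 38800 kPa.
S_e = q·B·(1−ν²)/E_s · I_f  ⇒  q = S_e·E_s / (B·(1−ν²)·I_f).
q = 0.038 × 38800 / (4.8 × 0.8844 × 1.17) = 296.9 kPa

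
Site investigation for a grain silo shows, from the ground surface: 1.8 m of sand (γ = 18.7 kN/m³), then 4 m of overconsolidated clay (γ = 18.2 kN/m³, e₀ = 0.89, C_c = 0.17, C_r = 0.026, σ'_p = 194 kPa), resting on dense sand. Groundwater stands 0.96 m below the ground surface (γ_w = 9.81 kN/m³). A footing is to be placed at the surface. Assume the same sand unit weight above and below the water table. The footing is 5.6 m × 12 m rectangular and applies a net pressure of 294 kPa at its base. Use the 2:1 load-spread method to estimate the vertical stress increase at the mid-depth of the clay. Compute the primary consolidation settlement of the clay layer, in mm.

S_c ≈ 34 mm

Mid-depth of clay below the ground surface: z = 1.8 + 4/2 = 3.8 m.
Total vertical stress at mid-clay: σ_v = 18.7×1.8 + 18.2×2 = 70.06 kPa.
Pore pressure: u = 9.81×(3.8 − 0.96) = 27.86 kPa.
Initial effective stress: σ'_0 = σ_v − u = 70.06 − 27.86 = 42.2 kPa.
Stress increase at mid-clay by the 2:1 spreading method:
Δσ = qBL/((B+z)(L+z)) = 294×5.6×12/((5.6+3.8)(12+3.8)) = 133.02 kPa
Final effective stress: σ'_f = 42.2 + 133.02 = 175.22 kPa.
σ'_f = 175.22 ≤ σ'_p = 194 kPa, so the clay remains overconsolidated and only the recompression index applies:
S_c = C_r·H/(1+e₀)·log₁₀(σ'_f/σ'_0) = 0.026×4/1.89×log₁₀(175.22/42.2)
    = 0.055026 × 0.61827 = 0.03402 m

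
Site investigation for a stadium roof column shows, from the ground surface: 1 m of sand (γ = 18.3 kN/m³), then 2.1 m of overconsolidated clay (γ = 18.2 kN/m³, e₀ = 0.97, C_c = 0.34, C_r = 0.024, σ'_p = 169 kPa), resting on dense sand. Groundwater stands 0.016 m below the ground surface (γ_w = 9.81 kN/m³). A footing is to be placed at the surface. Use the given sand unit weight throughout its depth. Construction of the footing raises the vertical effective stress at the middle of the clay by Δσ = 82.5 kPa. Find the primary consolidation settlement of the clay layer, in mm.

S_c ≈ 19.4 mm

Mid-depth of clay below the ground surface: z = 1 + 2.1/2 = 2.05 m.
Total vertical stress at mid-clay: σ_v = 18.3×1 + 18.2×1.05 = 37.41 kPa.
Pore pressure: u = 9.81×(2.05 − 0.016) = 19.954 kPa.
Initial effective stress: σ'_0 = σ_v − u = 37.41 − 19.954 = 17.456 kPa.
Final effective stress: σ'_f = 17.456 + 82.5 = 99.956 kPa.
σ'_f = 99.956 ≤ σ'_p = 169 kPa, so the clay remains overconsolidated and only the recompression index applies:
S_c = C_r·H/(1+e₀)·log₁₀(σ'_f/σ'_0) = 0.024×2.1/1.97×log₁₀(99.956/17.456)
    = 0.025584 × 0.75786 = 0.01939 m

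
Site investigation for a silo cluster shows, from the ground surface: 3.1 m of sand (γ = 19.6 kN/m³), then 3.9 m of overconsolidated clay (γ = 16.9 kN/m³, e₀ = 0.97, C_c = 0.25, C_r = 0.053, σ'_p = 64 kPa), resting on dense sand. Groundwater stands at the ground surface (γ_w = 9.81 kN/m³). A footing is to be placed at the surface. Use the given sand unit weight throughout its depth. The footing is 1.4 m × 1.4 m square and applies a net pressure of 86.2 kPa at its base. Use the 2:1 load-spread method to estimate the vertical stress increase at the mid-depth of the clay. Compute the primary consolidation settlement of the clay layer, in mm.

S_c ≈ 4.01 mm

Mid-depth of clay below the ground surface: z = 3.1 + 3.9/2 = 5.05 m.
Total vertical stress at mid-clay: σ_v = 19.6×3.1 + 16.9×1.95 = 93.715 kPa.
Pore pressure: u = 9.81×(5.05 − 0) = 49.541 kPa.
Initial effective stress: σ'_0 = σ_v − u = 93.715 − 49.541 = 44.174 kPa.
Stress increase at mid-clay by the 2:1 spreading method:
Δσ = qBL/((B+z)(L+z)) = 86.2×1.4×1.4/((1.4+5.05)(1.4+5.05)) = 4.0611 kPa
Final effective stress: σ'_f = 44.174 + 4.0611 = 48.235 kPa.
σ'_f = 48.235 ≤ σ'_p = 64 kPa, so the clay remains overconsolidated and only the recompression index applies:
S_c = C_r·H/(1+e₀)·log₁₀(σ'_f/σ'_0) = 0.053×3.9/1.97×log₁₀(48.235/44.174)
    = 0.10492 × 0.038196 = 0.004008 m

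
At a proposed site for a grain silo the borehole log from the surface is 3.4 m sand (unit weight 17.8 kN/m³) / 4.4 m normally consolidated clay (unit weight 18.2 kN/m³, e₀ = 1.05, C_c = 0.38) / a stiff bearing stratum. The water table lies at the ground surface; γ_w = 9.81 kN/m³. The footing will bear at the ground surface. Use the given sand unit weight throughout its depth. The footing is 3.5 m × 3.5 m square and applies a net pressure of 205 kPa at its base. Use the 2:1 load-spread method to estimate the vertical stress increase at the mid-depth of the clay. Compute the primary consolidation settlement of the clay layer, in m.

S_c ≈ 0.181 m

Mid-depth of clay below the ground surface: z = 3.4 + 4.4/2 = 5.6 m.
Total vertical stress at mid-clay: σ_v = 17.8×3.4 + 18.2×2.2 = 100.56 kPa.
Pore pressure: u = 9.81×(5.6 − 0) = 54.936 kPa.
Initial effective stress: σ'_0 = σ_v − u = 100.56 − 54.936 = 45.624 kPa.
Stress increase at mid-clay by the 2:1 spreading method:
Δσ = qBL/((B+z)(L+z)) = 205×3.5×3.5/((3.5+5.6)(3.5+5.6)) = 30.325 kPa
Final effective stress: σ'_f = σ'_0 + Δσ = 45.624 + 30.325 = 75.949 kPa.
Normally consolidated clay, so the full stress increment lies on the virgin compression line:
S_c = C_c·H/(1+e₀)·log₁₀(σ'_f/σ'_0) = 0.38×4.4/(1+1.05)×log₁₀(75.949/45.624)
    = 0.81561 × 0.22133 = 0.1805 m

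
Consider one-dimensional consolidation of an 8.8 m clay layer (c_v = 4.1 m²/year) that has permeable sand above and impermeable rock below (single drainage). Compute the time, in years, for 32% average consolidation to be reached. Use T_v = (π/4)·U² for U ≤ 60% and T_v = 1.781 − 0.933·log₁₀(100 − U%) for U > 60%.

t ≈ 1.52 years

Drainage path length: H_d = H = 8.8 m (single drainage).
U ≤ 60%: T_v = (π/4)·U² = (π/4)×0.32² = 0.080425.
t = T_v·H_d²/c_v = 0.080425×8.8²/4.1 = 1.519 years.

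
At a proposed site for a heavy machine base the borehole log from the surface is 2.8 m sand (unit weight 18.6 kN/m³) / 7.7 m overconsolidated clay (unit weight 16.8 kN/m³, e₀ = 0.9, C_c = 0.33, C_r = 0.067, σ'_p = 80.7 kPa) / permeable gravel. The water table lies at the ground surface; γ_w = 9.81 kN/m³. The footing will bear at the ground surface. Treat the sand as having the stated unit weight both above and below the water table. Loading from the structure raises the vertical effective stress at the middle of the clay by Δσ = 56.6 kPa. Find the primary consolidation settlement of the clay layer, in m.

Mid-depth of clay below the ground surface: z = 2.8 + 7.7/2 = 6.65 m.
Total vertical stress at mid-clay: σ_v = 18.6×2.8 + 16.8×3.85 = 116.76 kPa.
Pore pressure: u = 9.81×(6.65 − 0) = 65.237 kPa.
Initial effective stress: σ'_0 = σ_v − u = 116.76 − 65.237 = 51.523 kPa.
Final effective stress: σ'_f = 51.523 + 56.6 = 108.12 kPa.
σ'_f = 108.12 > σ'_p = 80.7 kPa, so the stress path crosses the preconsolidation pressure — recompression up to σ'_p, then virgin compression beyond:
S_c = H/(1+e₀)·[C_r·log₁₀(σ'_p/σ'_0) + C_c·log₁₀(σ'_f/σ'_p)]
    = 7.7/1.9 × [0.067×log₁₀(80.7/51.523) + 0.33×log₁₀(108.12/80.7)]
    = 4.0526 × [0.013056 + 0.041921] = 0.2228 m

S_c ≈ 0.223 m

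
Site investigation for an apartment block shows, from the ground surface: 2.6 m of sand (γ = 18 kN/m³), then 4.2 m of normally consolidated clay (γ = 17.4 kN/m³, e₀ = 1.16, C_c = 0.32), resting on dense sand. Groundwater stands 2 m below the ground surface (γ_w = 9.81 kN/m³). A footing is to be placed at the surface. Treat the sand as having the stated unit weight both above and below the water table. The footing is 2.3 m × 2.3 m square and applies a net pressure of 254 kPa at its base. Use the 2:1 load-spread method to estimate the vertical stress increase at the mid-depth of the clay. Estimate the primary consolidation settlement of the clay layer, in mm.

S_c ≈ 106 mm

Mid-depth of clay below the ground surface: z = 2.6 + 4.2/2 = 4.7 m.
Total vertical stress at mid-clay: σ_v = 18×2.6 + 17.4×2.1 = 83.34 kPa.
Pore pressure: u = 9.81×(4.7 − 2) = 26.487 kPa.
Initial effective stress: σ'_0 = σ_v − u = 83.34 − 26.487 = 56.853 kPa.
Stress increase at mid-clay by the 2:1 spreading method:
Δσ = qBL/((B+z)(L+z)) = 254×2.3×2.3/((2.3+4.7)(2.3+4.7)) = 27.422 kPa
Final effective stress: σ'_f = σ'_0 + Δσ = 56.853 + 27.422 = 84.275 kPa.
Normally consolidated clay, so the full stress increment lies on the virgin compression line:
S_c = C_c·H/(1+e₀)·log₁₀(σ'_f/σ'_0) = 0.32×4.2/(1+1.16)×log₁₀(84.275/56.853)
    = 0.62222 × 0.17095 = 0.1064 m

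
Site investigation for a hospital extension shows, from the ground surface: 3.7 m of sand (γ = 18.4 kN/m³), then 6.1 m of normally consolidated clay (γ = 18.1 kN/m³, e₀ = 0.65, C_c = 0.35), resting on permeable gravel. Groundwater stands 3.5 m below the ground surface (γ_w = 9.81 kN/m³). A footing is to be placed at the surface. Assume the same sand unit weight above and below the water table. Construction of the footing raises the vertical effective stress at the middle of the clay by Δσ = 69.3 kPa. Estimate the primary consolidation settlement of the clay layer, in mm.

Mid-depth of clay below the ground surface: z = 3.7 + 6.1/2 = 6.75 m.
Total vertical stress at mid-clay: σ_v = 18.4×3.7 + 18.1×3.05 = 123.28 kPa.
Pore pressure: u = 9.81×(6.75 − 3.5) = 31.883 kPa.
Initial effective stress: σ'_0 = σ_v − u = 123.28 − 31.883 = 91.397 kPa.
Final effective stress: σ'_f = σ'_0 + Δσ = 91.397 + 69.3 = 160.7 kPa.
Normally consolidated clay, so the full stress increment lies on the virgin compression line:
S_c = C_c·H/(1+e₀)·log₁₀(σ'_f/σ'_0) = 0.35×6.1/(1+0.65)×log₁₀(160.7/91.397)
    = 1.2939 × 0.24508 = 0.3171 m

S_c ≈ 317 mm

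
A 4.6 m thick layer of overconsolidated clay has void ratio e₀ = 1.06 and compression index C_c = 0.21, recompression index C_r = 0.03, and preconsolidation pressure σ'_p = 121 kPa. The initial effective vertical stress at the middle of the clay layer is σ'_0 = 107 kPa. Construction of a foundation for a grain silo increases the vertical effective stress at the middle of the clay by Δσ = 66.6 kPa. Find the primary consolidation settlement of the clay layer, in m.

Final effective stress: σ'_f = 107 + 66.6 = 173.6 kPa.
σ'_f = 173.6 > σ'_p = 121 kPa, so the stress path crosses the preconsolidation pressure — recompression up to σ'_p, then virgin compression beyond:
S_c = H/(1+e₀)·[C_r·log₁₀(σ'_p/σ'_0) + C_c·log₁₀(σ'_f/σ'_p)]
    = 4.6/2.06 × [0.03×log₁₀(121/107) + 0.21×log₁₀(173.6/121)]
    = 2.233 × [0.001602 + 0.032921] = 0.07709 m

S_c ≈ 0.0771 m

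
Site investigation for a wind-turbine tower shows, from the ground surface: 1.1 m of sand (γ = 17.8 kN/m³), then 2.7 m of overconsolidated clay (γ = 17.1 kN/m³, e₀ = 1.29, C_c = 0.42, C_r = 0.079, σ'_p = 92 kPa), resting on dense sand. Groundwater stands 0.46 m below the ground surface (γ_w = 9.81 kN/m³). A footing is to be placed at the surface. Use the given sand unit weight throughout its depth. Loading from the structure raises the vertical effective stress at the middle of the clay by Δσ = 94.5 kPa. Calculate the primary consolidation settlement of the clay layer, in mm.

S_c ≈ 109 mm

Mid-depth of clay below the ground surface: z = 1.1 + 2.7/2 = 2.45 m.
Total vertical stress at mid-clay: σ_v = 17.8×1.1 + 17.1×1.35 = 42.665 kPa.
Pore pressure: u = 9.81×(2.45 − 0.46) = 19.522 kPa.
Initial effective stress: σ'_0 = σ_v − u = 42.665 − 19.522 = 23.143 kPa.
Final effective stress: σ'_f = 23.143 + 94.5 = 117.64 kPa.
σ'_f = 117.64 > σ'_p = 92 kPa, so the stress path crosses the preconsolidation pressure — recompression up to σ'_p, then virgin compression beyond:
S_c = H/(1+e₀)·[C_r·log₁₀(σ'_p/σ'_0) + C_c·log₁₀(σ'_f/σ'_p)]
    = 2.7/2.29 × [0.079×log₁₀(92/23.143) + 0.42×log₁₀(117.64/92)]
    = 1.179 × [0.04735 + 0.044842] = 0.1087 m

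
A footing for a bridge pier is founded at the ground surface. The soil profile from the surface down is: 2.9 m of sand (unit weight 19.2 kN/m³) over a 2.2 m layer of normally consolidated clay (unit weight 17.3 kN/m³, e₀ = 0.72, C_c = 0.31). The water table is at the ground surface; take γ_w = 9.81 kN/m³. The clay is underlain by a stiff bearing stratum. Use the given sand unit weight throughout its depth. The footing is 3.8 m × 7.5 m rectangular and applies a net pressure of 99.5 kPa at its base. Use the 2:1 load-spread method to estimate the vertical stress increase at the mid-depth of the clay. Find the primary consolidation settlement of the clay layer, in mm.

S_c ≈ 110 mm

Mid-depth of clay below the ground surface: z = 2.9 + 2.2/2 = 4 m.
Total vertical stress at mid-clay: σ_v = 19.2×2.9 + 17.3×1.1 = 74.71 kPa.
Pore pressure: u = 9.81×(4 − 0) = 39.24 kPa.
Initial effective stress: σ'_0 = σ_v − u = 74.71 − 39.24 = 35.47 kPa.
Stress increase at mid-clay by the 2:1 spreading method:
Δσ = qBL/((B+z)(L+z)) = 99.5×3.8×7.5/((3.8+4)(7.5+4)) = 31.614 kPa
Final effective stress: σ'_f = σ'_0 + Δσ = 35.47 + 31.614 = 67.084 kPa.
Normally consolidated clay, so the full stress increment lies on the virgin compression line:
S_c = C_c·H/(1+e₀)·log₁₀(σ'_f/σ'_0) = 0.31×2.2/(1+0.72)×log₁₀(67.084/35.47)
    = 0.39651 × 0.27676 = 0.1097 m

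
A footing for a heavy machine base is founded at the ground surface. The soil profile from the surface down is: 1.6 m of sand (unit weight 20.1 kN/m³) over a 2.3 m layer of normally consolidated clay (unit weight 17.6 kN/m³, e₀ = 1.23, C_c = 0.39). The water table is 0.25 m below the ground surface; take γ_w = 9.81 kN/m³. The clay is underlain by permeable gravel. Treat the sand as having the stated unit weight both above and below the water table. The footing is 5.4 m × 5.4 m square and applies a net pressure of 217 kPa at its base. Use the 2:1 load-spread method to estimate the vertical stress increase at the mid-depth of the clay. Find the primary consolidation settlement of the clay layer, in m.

Mid-depth of clay below the ground surface: z = 1.6 + 2.3/2 = 2.75 m.
Total vertical stress at mid-clay: σ_v = 20.1×1.6 + 17.6×1.15 = 52.4 kPa.
Pore pressure: u = 9.81×(2.75 − 0.25) = 24.525 kPa.
Initial effective stress: σ'_0 = σ_v − u = 52.4 − 24.525 = 27.875 kPa.
Stress increase at mid-clay by the 2:1 spreading method:
Δσ = qBL/((B+z)(L+z)) = 217×5.4×5.4/((5.4+2.75)(5.4+2.75)) = 95.265 kPa
Final effective stress: σ'_f = σ'_0 + Δσ = 27.875 + 95.265 = 123.14 kPa.
Normally consolidated clay, so the full stress increment lies on the virgin compression line:
S_c = C_c·H/(1+e₀)·log₁₀(σ'_f/σ'_0) = 0.39×2.3/(1+1.23)×log₁₀(123.14/27.875)
    = 0.40224 × 0.64518 = 0.2595 m

S_c ≈ 0.26 m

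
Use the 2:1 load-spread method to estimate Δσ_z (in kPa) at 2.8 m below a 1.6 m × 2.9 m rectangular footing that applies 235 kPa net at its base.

Δσ_z ≈ 43.5 kPa

By the 2:1 method the load spreads at 1 horizontal : 2 vertical, so at depth z the loaded area has grown by z in each plan dimension:
Δσ = qBL/((B+z)(L+z)) = 235×1.6×2.9/((1.6+2.8)(2.9+2.8)) = 43.477 kPa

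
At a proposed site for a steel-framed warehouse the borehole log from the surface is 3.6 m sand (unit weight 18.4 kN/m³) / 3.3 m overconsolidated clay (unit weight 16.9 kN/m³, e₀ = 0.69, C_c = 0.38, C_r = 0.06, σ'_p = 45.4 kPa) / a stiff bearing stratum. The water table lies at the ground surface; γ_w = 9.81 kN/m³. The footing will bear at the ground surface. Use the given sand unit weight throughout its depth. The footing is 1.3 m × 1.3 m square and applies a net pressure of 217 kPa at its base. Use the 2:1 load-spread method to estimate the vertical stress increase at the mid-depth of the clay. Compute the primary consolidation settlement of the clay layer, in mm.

S_c ≈ 41.8 mm

Mid-depth of clay below the ground surface: z = 3.6 + 3.3/2 = 5.25 m.
Total vertical stress at mid-clay: σ_v = 18.4×3.6 + 16.9×1.65 = 94.125 kPa.
Pore pressure: u = 9.81×(5.25 − 0) = 51.503 kPa.
Initial effective stress: σ'_0 = σ_v − u = 94.125 − 51.503 = 42.622 kPa.
Stress increase at mid-clay by the 2:1 spreading method:
Δσ = qBL/((B+z)(L+z)) = 217×1.3×1.3/((1.3+5.25)(1.3+5.25)) = 8.548 kPa
Final effective stress: σ'_f = 42.622 + 8.548 = 51.17 kPa.
σ'_f = 51.17 > σ'_p = 45.4 kPa, so the stress path crosses the preconsolidation pressure — recompression up to σ'_p, then virgin compression beyond:
S_c = H/(1+e₀)·[C_r·log₁₀(σ'_p/σ'_0) + C_c·log₁₀(σ'_f/σ'_p)]
    = 3.3/1.69 × [0.06×log₁₀(45.4/42.622) + 0.38×log₁₀(51.17/45.4)]
    = 1.9527 × [0.0016453 + 0.019745] = 0.04177 m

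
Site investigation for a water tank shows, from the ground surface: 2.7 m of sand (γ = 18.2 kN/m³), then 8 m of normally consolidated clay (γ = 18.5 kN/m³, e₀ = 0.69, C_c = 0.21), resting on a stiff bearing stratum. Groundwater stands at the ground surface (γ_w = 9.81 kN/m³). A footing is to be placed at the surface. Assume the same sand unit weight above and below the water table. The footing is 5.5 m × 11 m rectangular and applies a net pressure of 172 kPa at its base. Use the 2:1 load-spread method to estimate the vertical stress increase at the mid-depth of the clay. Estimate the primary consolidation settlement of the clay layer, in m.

S_c ≈ 0.263 m

Mid-depth of clay below the ground surface: z = 2.7 + 8/2 = 6.7 m.
Total vertical stress at mid-clay: σ_v = 18.2×2.7 + 18.5×4 = 123.14 kPa.
Pore pressure: u = 9.81×(6.7 − 0) = 65.727 kPa.
Initial effective stress: σ'_0 = σ_v − u = 123.14 − 65.727 = 57.413 kPa.
Stress increase at mid-clay by the 2:1 spreading method:
Δσ = qBL/((B+z)(L+z)) = 172×5.5×11/((5.5+6.7)(11+6.7)) = 48.189 kPa
Final effective stress: σ'_f = σ'_0 + Δσ = 57.413 + 48.189 = 105.6 kPa.
Normally consolidated clay, so the full stress increment lies on the virgin compression line:
S_c = C_c·H/(1+e₀)·log₁₀(σ'_f/σ'_0) = 0.21×8/(1+0.69)×log₁₀(105.6/57.413)
    = 0.99408 × 0.26465 = 0.2631 m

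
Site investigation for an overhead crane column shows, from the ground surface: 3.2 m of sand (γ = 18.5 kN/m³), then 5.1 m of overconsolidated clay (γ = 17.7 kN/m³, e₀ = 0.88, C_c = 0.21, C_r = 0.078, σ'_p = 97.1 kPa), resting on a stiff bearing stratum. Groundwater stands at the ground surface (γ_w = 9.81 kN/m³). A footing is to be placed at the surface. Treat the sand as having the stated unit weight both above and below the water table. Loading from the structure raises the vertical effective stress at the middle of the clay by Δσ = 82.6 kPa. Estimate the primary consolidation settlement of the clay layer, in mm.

Mid-depth of clay below the ground surface: z = 3.2 + 5.1/2 = 5.75 m.
Total vertical stress at mid-clay: σ_v = 18.5×3.2 + 17.7×2.55 = 104.34 kPa.
Pore pressure: u = 9.81×(5.75 − 0) = 56.408 kPa.
Initial effective stress: σ'_0 = σ_v − u = 104.34 − 56.408 = 47.932 kPa.
Final effective stress: σ'_f = 47.932 + 82.6 = 130.53 kPa.
σ'_f = 130.53 > σ'_p = 97.1 kPa, so the stress path crosses the preconsolidation pressure — recompression up to σ'_p, then virgin compression beyond:
S_c = H/(1+e₀)·[C_r·log₁₀(σ'_p/σ'_0) + C_c·log₁₀(σ'_f/σ'_p)]
    = 5.1/1.88 × [0.078×log₁₀(97.1/47.932) + 0.21×log₁₀(130.53/97.1)]
    = 2.7128 × [0.023914 + 0.026983] = 0.1381 m

S_c ≈ 138 mm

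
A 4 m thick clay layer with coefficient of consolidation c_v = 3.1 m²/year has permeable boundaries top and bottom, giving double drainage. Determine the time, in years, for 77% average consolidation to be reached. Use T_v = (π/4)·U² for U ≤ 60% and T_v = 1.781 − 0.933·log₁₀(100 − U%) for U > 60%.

t ≈ 0.659 years

Drainage path length: H_d = H/2 = 2 m (double drainage).
U > 60%: T_v = 1.781 − 0.933·log₁₀(100 − 77) = 0.51051.
t = T_v·H_d²/c_v = 0.51051×2²/3.1 = 0.6587 years.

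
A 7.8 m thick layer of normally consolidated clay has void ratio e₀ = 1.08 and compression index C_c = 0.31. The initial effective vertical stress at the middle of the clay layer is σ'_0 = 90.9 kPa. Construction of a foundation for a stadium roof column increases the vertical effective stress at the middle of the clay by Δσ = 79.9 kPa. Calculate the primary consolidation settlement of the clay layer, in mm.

S_c ≈ 318 mm

Final effective stress: σ'_f = σ'_0 + Δσ = 90.9 + 79.9 = 170.8 kPa.
Normally consolidated clay, so the full stress increment lies on the virgin compression line:
S_c = C_c·H/(1+e₀)·log₁₀(σ'_f/σ'_0) = 0.31×7.8/(1+1.08)×log₁₀(170.8/90.9)
    = 1.1625 × 0.27392 = 0.3184 m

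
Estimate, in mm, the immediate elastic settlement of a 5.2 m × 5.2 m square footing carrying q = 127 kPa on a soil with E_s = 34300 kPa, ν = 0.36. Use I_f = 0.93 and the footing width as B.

Immediate (elastic) settlement: S_e = q·B·(1−ν²)/E_s · I_f.
S_e = 127 × 5.2 × (1 − 0.36²) / 34300 × 0.93
    = 127 × 5.2 × 0.8704 / 34300 × 0.93
    = 0.01559 m = 15.59 mm

S_e ≈ 15.6 mm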